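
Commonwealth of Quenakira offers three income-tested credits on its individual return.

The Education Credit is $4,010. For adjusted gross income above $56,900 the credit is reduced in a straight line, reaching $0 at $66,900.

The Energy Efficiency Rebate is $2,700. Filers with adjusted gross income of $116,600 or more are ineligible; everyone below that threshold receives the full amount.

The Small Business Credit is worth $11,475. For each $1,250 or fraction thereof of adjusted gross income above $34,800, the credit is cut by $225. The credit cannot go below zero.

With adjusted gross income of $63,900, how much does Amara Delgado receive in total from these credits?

Education Credit: $63,900 is $7,000 into a $10,000 phase-out range, leaving 3,000/10,000 of the credit: $4,010 × 3,000/10,000 = $1,203.
Energy Efficiency Rebate: $63,900 is below the $116,600 cutoff, so the full $2,700 applies.
Small Business Credit: income exceeds $34,800 by $29,100, which is 24 full-or-partial $1,250 increments; reduction = 24 × $225 = $5,400, leaving $6,075.
Total: $1,203 + $2,700 + $6,075 = $9,978.

$9,978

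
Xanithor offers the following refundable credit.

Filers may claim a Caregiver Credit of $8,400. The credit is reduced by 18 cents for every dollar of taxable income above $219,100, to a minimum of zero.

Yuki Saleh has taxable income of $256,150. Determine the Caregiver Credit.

$1,731

Caregiver Credit: 18% of the $37,050 excess over $219,100 is $6,669; credit = $8,400 − $6,669 = $1,731.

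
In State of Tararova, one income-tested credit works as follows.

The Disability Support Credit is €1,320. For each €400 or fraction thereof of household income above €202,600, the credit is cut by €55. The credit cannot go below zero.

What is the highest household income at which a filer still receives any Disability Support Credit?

After 23 increments the reduction is 23 × €55 = €1,265, leaving €55; one more increment wipes it out. Increment 23 ends at excess 23 × €400 = €9,200, so the highest qualifying income is €202,600 + €9,200 = €211,800.

€211,800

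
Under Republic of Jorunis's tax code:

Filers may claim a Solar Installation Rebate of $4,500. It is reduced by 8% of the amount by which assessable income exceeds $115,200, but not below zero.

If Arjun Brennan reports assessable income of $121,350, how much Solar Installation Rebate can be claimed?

Solar Installation Rebate: 8% of the $6,150 excess over $115,200 is $492; credit = $4,500 − $492 = $4,008.

$4,008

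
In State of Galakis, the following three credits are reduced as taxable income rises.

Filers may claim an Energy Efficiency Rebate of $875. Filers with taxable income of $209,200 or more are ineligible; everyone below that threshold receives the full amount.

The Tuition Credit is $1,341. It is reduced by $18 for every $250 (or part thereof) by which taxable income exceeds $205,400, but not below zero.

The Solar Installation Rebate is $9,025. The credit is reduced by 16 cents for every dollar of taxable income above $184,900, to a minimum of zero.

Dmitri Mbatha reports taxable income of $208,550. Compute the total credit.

Energy Efficiency Rebate: $208,550 is below the $209,200 cutoff, so the full $875 applies.
Tuition Credit: income exceeds $205,400 by $3,150, which is 13 full-or-partial $250 increments; reduction = 13 × $18 = $234, leaving $1,107.
Solar Installation Rebate: 16% of the $23,650 excess over $184,900 is $3,784; credit = $9,025 − $3,784 = $5,241.
Total: $875 + $1,107 + $5,241 = $7,223.

$7,223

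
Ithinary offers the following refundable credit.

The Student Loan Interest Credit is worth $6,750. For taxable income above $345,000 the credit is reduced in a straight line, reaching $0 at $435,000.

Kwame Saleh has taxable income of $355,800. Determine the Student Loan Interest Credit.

Student Loan Interest Credit: $355,800 is $10,800 into a $90,000 phase-out range, leaving 79,200/90,000 of the credit: $6,750 × 79,200/90,000 = $5,940.

$5,940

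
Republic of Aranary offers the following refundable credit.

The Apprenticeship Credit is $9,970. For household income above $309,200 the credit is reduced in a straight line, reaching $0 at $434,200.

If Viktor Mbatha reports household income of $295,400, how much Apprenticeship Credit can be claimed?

$9,970

Apprenticeship Credit: $295,400 is at or below the $309,200 threshold, so the full $9,970 applies.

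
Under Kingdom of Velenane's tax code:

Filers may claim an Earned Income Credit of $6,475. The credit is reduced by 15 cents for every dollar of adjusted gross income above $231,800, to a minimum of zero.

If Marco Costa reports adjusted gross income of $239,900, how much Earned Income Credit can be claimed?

Earned Income Credit: 15% of the $8,100 excess over $231,800 is $1,215; credit = $6,475 − $1,215 = $5,260.

$5,260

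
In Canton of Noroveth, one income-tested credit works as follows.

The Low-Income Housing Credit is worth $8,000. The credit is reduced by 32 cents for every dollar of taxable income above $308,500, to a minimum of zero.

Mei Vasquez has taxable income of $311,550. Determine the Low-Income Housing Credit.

Low-Income Housing Credit: 32% of the $3,050 excess over $308,500 is $976; credit = $8,000 − $976 = $7,024.

$7,024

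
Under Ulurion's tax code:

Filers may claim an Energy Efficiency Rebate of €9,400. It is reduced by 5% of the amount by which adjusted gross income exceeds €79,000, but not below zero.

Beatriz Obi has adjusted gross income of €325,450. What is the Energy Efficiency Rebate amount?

€0

Energy Efficiency Rebate: 5% of the €246,450 excess over €79,000 is €12,322.50 ≥ base, so the credit is €0.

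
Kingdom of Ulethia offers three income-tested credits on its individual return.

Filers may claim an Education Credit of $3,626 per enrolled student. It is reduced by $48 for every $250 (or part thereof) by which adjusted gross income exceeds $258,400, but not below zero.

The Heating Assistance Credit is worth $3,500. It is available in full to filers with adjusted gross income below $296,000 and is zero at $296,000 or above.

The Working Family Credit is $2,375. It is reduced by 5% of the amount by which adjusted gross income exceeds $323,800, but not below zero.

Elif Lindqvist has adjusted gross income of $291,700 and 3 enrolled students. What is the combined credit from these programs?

$10,321

Education Credit: base = 3 × $3,626 = $10,878. income exceeds $258,400 by $33,300, which is 134 full-or-partial $250 increments; reduction = 134 × $48 = $6,432, leaving $4,446.
Heating Assistance Credit: $291,700 is below the $296,000 cutoff, so the full $3,500 applies.
Working Family Credit: $291,700 is at or below the $323,800 threshold, so the full $2,375 applies.
Total: $4,446 + $3,500 + $2,375 = $10,321.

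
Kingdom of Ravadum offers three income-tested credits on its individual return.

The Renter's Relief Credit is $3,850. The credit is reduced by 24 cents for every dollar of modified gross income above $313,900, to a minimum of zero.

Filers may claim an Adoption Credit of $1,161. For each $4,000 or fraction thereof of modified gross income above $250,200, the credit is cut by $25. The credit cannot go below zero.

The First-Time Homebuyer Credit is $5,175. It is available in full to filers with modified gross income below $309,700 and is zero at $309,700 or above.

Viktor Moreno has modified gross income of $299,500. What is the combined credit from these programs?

$9,861

Renter's Relief Credit: $299,500 is at or below the $313,900 threshold, so the full $3,850 applies.
Adoption Credit: income exceeds $250,200 by $49,300, which is 13 full-or-partial $4,000 increments; reduction = 13 × $25 = $325, leaving $836.
First-Time Homebuyer Credit: $299,500 is below the $309,700 cutoff, so the full $5,175 applies.
Total: $3,850 + $836 + $5,175 = $9,861.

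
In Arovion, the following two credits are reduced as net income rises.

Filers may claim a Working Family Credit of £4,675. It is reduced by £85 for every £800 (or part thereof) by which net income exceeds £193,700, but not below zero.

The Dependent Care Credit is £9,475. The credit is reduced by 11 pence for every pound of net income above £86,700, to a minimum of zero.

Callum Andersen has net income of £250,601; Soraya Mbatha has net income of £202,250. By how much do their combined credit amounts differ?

£3,740

Callum (£250,601): Working Family Credit: income exceeds £193,700 by £56,901 → 72 increments × £85 = £6,120 ≥ base, so the credit is £0. Dependent Care Credit: 11% of the £163,901 excess over £86,700 is £18,029.11 ≥ base, so the credit is £0. total £0 + £0 = £0
Soraya (£202,250): Working Family Credit: income exceeds £193,700 by £8,550, which is 11 full-or-partial £800 increments; reduction = 11 × £85 = £935, leaving £3,740. Dependent Care Credit: 11% of the £115,550 excess over £86,700 is £12,710.50 ≥ base, so the credit is £0. total £3,740 + £0 = £3,740
Difference: |£0 − £3,740| = £3,740.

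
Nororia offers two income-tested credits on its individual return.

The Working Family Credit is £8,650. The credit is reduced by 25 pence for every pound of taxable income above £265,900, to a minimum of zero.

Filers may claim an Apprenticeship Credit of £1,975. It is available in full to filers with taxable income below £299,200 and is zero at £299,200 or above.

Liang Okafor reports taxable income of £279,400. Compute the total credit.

Working Family Credit: 25% of the £13,500 excess over £265,900 is £3,375; credit = £8,650 − £3,375 = £5,275.
Apprenticeship Credit: £279,400 is below the £299,200 cutoff, so the full £1,975 applies.
Total: £5,275 + £1,975 = £7,250.

£7,250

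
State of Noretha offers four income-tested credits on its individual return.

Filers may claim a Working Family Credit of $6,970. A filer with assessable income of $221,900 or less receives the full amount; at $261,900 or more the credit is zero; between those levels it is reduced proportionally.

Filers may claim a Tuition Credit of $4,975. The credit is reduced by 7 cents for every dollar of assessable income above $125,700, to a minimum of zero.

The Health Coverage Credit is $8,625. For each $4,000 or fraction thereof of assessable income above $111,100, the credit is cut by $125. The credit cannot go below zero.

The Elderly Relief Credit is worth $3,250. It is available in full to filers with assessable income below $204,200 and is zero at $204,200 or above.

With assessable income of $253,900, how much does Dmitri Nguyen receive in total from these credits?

Working Family Credit: $253,900 is $32,000 into a $40,000 phase-out range, leaving 8,000/40,000 of the credit: $6,970 × 8,000/40,000 = $1,394.
Tuition Credit: 7% of the $128,200 excess over $125,700 is $8,974 ≥ base, so the credit is $0.
Health Coverage Credit: income exceeds $111,100 by $142,800, which is 36 full-or-partial $4,000 increments; reduction = 36 × $125 = $4,500, leaving $4,125.
Elderly Relief Credit: $253,900 meets or exceeds the $204,200 cutoff, so the credit is $0.
Total: $1,394 + $0 + $4,125 + $0 = $5,519.

$5,519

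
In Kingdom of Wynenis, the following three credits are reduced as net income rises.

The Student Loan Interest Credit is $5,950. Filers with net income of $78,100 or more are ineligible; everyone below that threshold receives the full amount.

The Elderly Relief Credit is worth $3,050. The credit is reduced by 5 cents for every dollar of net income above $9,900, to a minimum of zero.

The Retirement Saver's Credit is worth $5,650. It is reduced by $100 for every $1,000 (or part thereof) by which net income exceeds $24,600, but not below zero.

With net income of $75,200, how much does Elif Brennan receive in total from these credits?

Student Loan Interest Credit: $75,200 is below the $78,100 cutoff, so the full $5,950 applies.
Elderly Relief Credit: 5% of the $65,300 excess over $9,900 is $3,265 ≥ base, so the credit is $0.
Retirement Saver's Credit: income exceeds $24,600 by $50,600, which is 51 full-or-partial $1,000 increments; reduction = 51 × $100 = $5,100, leaving $550.
Total: $5,950 + $0 + $550 = $6,500.

$6,500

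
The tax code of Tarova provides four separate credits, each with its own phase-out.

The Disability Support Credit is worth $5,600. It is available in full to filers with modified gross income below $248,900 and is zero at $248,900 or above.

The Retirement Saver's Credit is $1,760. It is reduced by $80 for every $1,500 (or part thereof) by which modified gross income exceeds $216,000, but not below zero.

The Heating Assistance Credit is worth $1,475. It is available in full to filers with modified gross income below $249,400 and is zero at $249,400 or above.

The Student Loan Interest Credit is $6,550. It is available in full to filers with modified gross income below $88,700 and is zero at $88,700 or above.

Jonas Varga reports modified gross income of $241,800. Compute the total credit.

$7,395

Disability Support Credit: $241,800 is below the $248,900 cutoff, so the full $5,600 applies.
Retirement Saver's Credit: income exceeds $216,000 by $25,800, which is 18 full-or-partial $1,500 increments; reduction = 18 × $80 = $1,440, leaving $320.
Heating Assistance Credit: $241,800 is below the $249,400 cutoff, so the full $1,475 applies.
Student Loan Interest Credit: $241,800 meets or exceeds the $88,700 cutoff, so the credit is $0.
Total: $5,600 + $320 + $1,475 + $0 = $7,395.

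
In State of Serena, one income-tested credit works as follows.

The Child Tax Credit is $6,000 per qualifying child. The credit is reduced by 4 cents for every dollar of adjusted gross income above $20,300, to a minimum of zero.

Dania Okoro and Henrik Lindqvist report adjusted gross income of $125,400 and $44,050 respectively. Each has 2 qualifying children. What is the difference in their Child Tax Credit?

Dania ($125,400): Child Tax Credit: base = 2 × $6,000 = $12,000. 4% of the $105,100 excess over $20,300 is $4,204; credit = $12,000 − $4,204 = $7,796.
Henrik ($44,050): Child Tax Credit: base = 2 × $6,000 = $12,000. 4% of the $23,750 excess over $20,300 is $950; credit = $12,000 − $950 = $11,050.
Difference: |$7,796 − $11,050| = $3,254.

$3,254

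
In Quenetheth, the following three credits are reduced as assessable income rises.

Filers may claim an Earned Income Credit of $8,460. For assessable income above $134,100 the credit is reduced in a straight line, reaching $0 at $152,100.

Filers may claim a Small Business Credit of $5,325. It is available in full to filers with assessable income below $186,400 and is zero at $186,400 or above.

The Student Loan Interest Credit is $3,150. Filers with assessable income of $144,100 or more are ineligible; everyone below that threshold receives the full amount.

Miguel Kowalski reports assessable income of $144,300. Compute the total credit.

Earned Income Credit: $144,300 is $10,200 into a $18,000 phase-out range, leaving 7,800/18,000 of the credit: $8,460 × 7,800/18,000 = $3,666.
Small Business Credit: $144,300 is below the $186,400 cutoff, so the full $5,325 applies.
Student Loan Interest Credit: $144,300 meets or exceeds the $144,100 cutoff, so the credit is $0.
Total: $3,666 + $5,325 + $0 = $8,991.

$8,991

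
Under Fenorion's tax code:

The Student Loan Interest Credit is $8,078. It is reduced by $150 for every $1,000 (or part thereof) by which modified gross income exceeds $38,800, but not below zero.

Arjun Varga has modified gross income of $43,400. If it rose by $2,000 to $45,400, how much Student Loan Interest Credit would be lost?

At $43,400 — income exceeds $38,800 by $4,600, which is 5 full-or-partial $1,000 increments; reduction = 5 × $150 = $750, leaving $7,328.
At $45,400 — income exceeds $38,800 by $6,600, which is 7 full-or-partial $1,000 increments; reduction = 7 × $150 = $1,050, leaving $7,028.
Lost: $7,328 − $7,028 = $300.

$300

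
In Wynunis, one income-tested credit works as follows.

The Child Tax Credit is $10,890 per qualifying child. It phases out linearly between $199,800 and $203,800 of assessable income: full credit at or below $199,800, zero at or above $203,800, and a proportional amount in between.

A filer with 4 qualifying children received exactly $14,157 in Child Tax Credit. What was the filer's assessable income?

Full credit = 4 × $10,890 = $43,560.
$14,157 is 14,157/43,560 of the full $43,560, so 29,403/43,560 of the $4,000 range has been used: income = $199,800 + $4,000 × 29,403/43,560 = $202,500.

$202,500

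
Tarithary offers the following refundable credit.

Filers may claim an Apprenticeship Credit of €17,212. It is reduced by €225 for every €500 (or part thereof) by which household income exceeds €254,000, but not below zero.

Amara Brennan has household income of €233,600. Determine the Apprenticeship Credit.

Apprenticeship Credit: €233,600 is at or below the €254,000 threshold, so the full €17,212 applies.

€17,212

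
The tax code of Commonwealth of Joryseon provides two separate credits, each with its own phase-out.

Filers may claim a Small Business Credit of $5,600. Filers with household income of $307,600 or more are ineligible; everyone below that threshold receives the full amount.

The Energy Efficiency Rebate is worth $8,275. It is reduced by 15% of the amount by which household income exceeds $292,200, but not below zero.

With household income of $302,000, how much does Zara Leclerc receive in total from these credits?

Small Business Credit: $302,000 is below the $307,600 cutoff, so the full $5,600 applies.
Energy Efficiency Rebate: 15% of the $9,800 excess over $292,200 is $1,470; credit = $8,275 − $1,470 = $6,805.
Total: $5,600 + $6,805 = $12,405.

$12,405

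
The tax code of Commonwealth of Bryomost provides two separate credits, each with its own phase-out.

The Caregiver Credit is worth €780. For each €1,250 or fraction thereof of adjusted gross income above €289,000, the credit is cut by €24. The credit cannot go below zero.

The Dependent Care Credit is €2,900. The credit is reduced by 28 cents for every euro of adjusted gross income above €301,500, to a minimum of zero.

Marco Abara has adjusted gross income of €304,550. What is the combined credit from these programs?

Caregiver Credit: income exceeds €289,000 by €15,550, which is 13 full-or-partial €1,250 increments; reduction = 13 × €24 = €312, leaving €468.
Dependent Care Credit: 28% of the €3,050 excess over €301,500 is €854; credit = €2,900 − €854 = €2,046.
Total: €468 + €2,046 = €2,514.

€2,514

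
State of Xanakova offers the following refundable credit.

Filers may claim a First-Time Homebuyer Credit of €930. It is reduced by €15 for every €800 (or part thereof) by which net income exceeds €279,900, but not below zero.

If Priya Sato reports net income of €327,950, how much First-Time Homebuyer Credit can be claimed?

€15

First-Time Homebuyer Credit: income exceeds €279,900 by €48,050, which is 61 full-or-partial €800 increments; reduction = 61 × €15 = €915, leaving €15.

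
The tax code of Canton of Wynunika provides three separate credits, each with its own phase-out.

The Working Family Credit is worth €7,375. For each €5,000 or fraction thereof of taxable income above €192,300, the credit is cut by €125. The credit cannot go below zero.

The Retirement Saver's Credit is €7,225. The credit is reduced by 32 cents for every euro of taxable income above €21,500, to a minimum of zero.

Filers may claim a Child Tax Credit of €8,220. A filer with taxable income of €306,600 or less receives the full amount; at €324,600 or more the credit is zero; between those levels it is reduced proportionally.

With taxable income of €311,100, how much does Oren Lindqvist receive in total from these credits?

€10,540

Working Family Credit: income exceeds €192,300 by €118,800, which is 24 full-or-partial €5,000 increments; reduction = 24 × €125 = €3,000, leaving €4,375.
Retirement Saver's Credit: 32% of the €289,600 excess over €21,500 is €92,672 ≥ base, so the credit is €0.
Child Tax Credit: €311,100 is €4,500 into a €18,000 phase-out range, leaving 13,500/18,000 of the credit: €8,220 × 13,500/18,000 = €6,165.
Total: €4,375 + €0 + €6,165 = €10,540.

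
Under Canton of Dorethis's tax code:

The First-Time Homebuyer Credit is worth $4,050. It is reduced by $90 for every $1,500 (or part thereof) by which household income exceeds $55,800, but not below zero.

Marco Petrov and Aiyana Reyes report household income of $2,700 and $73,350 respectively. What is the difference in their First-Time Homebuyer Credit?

Marco ($2,700): First-Time Homebuyer Credit: $2,700 is at or below the $55,800 threshold, so the full $4,050 applies.
Aiyana ($73,350): First-Time Homebuyer Credit: income exceeds $55,800 by $17,550, which is 12 full-or-partial $1,500 increments; reduction = 12 × $90 = $1,080, leaving $2,970.
Difference: |$4,050 − $2,970| = $1,080.

$1,080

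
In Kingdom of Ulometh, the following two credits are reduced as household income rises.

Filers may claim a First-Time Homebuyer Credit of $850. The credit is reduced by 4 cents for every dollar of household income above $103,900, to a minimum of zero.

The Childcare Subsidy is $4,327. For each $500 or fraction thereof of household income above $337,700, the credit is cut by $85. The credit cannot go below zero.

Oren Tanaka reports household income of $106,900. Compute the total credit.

$5,057

First-Time Homebuyer Credit: 4% of the $3,000 excess over $103,900 is $120; credit = $850 − $120 = $730.
Childcare Subsidy: $106,900 is at or below the $337,700 threshold, so the full $4,327 applies.
Total: $730 + $4,327 = $5,057.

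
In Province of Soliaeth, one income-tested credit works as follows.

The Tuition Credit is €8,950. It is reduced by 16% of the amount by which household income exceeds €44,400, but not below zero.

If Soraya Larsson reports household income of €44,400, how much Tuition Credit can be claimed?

Tuition Credit: €44,400 is at or below the €44,400 threshold, so the full €8,950 applies.

€8,950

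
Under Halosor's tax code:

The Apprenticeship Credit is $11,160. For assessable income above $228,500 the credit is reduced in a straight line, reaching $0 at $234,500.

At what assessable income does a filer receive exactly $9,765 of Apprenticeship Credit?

$229,250

$9,765 is 9,765/11,160 of the full $11,160, so 1,395/11,160 of the $6,000 range has been used: income = $228,500 + $6,000 × 1,395/11,160 = $229,250.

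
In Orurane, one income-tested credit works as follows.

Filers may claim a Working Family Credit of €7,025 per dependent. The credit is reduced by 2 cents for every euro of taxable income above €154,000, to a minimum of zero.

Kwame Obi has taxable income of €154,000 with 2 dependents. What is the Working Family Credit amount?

€14,050

Working Family Credit: base = 2 × €7,025 = €14,050. €154,000 is at or below the €154,000 threshold, so the full €14,050 applies.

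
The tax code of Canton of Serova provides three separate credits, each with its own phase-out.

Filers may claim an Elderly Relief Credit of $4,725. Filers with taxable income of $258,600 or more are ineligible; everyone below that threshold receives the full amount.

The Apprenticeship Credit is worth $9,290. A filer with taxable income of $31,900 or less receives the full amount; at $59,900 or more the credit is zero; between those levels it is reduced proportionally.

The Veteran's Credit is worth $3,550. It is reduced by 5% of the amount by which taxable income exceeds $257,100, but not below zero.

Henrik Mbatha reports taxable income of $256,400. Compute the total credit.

$8,275

Elderly Relief Credit: $256,400 is below the $258,600 cutoff, so the full $4,725 applies.
Apprenticeship Credit: $256,400 is at or above $59,900, so the credit is $0.
Veteran's Credit: $256,400 is at or below the $257,100 threshold, so the full $3,550 applies.
Total: $4,725 + $0 + $3,550 = $8,275.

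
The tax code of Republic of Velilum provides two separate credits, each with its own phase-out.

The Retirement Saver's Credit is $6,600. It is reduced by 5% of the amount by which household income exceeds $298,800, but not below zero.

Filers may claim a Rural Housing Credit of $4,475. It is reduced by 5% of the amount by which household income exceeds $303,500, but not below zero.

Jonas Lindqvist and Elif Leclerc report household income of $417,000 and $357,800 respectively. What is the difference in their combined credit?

$4,720

Jonas ($417,000): Retirement Saver's Credit: 5% of the $118,200 excess over $298,800 is $5,910; credit = $6,600 − $5,910 = $690. Rural Housing Credit: 5% of the $113,500 excess over $303,500 is $5,675 ≥ base, so the credit is $0. total $690 + $0 = $690
Elif ($357,800): Retirement Saver's Credit: 5% of the $59,000 excess over $298,800 is $2,950; credit = $6,600 − $2,950 = $3,650. Rural Housing Credit: 5% of the $54,300 excess over $303,500 is $2,715; credit = $4,475 − $2,715 = $1,760. total $3,650 + $1,760 = $5,410
Difference: |$690 − $5,410| = $4,720.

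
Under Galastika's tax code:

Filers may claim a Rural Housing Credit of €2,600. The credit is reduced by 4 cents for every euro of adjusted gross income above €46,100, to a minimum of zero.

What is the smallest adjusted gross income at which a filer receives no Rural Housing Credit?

€111,100

The credit falls by 4% of each euro above €46,100, so it reaches zero when the excess is €2,600 / 4% = €65,000: income = €46,100 + €65,000 = €111,100.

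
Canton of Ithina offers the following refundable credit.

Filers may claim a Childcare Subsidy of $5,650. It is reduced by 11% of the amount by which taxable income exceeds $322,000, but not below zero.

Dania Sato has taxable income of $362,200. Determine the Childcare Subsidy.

Childcare Subsidy: 11% of the $40,200 excess over $322,000 is $4,422; credit = $5,650 − $4,422 = $1,228.

$1,228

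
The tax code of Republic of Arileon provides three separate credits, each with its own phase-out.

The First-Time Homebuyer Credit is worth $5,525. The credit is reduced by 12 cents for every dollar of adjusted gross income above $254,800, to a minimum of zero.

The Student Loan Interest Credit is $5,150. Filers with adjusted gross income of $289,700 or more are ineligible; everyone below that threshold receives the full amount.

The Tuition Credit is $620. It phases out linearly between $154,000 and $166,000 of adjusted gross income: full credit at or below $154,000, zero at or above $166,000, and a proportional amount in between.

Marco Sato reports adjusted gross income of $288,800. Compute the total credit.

$6,595

First-Time Homebuyer Credit: 12% of the $34,000 excess over $254,800 is $4,080; credit = $5,525 − $4,080 = $1,445.
Student Loan Interest Credit: $288,800 is below the $289,700 cutoff, so the full $5,150 applies.
Tuition Credit: $288,800 is at or above $166,000, so the credit is $0.
Total: $1,445 + $5,150 + $0 = $6,595.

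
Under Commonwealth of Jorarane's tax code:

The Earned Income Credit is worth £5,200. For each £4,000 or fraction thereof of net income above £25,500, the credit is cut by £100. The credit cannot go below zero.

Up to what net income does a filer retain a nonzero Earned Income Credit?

After 51 increments the reduction is 51 × £100 = £5,100, leaving £100; one more increment wipes it out. Increment 51 ends at excess 51 × £4,000 = £204,000, so the highest qualifying income is £25,500 + £204,000 = £229,500.

£229,500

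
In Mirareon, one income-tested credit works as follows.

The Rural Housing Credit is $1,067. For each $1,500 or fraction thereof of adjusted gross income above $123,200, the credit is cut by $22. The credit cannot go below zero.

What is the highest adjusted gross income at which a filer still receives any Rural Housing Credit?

$195,200

After 48 increments the reduction is 48 × $22 = $1,056, leaving $11; one more increment wipes it out. Increment 48 ends at excess 48 × $1,500 = $72,000, so the highest qualifying income is $123,200 + $72,000 = $195,200.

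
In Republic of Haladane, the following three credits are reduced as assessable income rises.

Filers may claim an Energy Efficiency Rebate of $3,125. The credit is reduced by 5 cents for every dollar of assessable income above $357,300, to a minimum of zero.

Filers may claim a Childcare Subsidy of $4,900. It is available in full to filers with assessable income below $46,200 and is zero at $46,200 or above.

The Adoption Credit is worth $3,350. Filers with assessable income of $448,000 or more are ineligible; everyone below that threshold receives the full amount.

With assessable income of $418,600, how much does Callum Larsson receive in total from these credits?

$3,410

Energy Efficiency Rebate: 5% of the $61,300 excess over $357,300 is $3,065; credit = $3,125 − $3,065 = $60.
Childcare Subsidy: $418,600 meets or exceeds the $46,200 cutoff, so the credit is $0.
Adoption Credit: $418,600 is below the $448,000 cutoff, so the full $3,350 applies.
Total: $60 + $0 + $3,350 = $3,410.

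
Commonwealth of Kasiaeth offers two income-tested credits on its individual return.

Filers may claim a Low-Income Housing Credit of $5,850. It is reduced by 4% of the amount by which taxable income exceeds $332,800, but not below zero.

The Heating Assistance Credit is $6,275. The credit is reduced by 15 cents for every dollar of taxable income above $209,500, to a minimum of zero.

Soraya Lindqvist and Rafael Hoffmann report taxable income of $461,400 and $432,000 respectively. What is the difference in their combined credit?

$1,176

Soraya ($461,400): Low-Income Housing Credit: 4% of the $128,600 excess over $332,800 is $5,144; credit = $5,850 − $5,144 = $706. Heating Assistance Credit: 15% of the $251,900 excess over $209,500 is $37,785 ≥ base, so the credit is $0. total $706 + $0 = $706
Rafael ($432,000): Low-Income Housing Credit: 4% of the $99,200 excess over $332,800 is $3,968; credit = $5,850 − $3,968 = $1,882. Heating Assistance Credit: 15% of the $222,500 excess over $209,500 is $33,375 ≥ base, so the credit is $0. total $1,882 + $0 = $1,882
Difference: |$706 − $1,882| = $1,176.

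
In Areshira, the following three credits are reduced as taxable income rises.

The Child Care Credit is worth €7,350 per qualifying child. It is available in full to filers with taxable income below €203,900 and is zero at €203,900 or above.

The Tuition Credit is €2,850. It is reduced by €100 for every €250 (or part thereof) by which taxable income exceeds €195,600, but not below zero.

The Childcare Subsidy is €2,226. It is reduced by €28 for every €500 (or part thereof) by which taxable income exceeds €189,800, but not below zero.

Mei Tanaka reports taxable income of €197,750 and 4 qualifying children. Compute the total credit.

Child Care Credit: base = 4 × €7,350 = €29,400. €197,750 is below the €203,900 cutoff, so the full €29,400 applies.
Tuition Credit: income exceeds €195,600 by €2,150, which is 9 full-or-partial €250 increments; reduction = 9 × €100 = €900, leaving €1,950.
Childcare Subsidy: income exceeds €189,800 by €7,950, which is 16 full-or-partial €500 increments; reduction = 16 × €28 = €448, leaving €1,778.
Total: €29,400 + €1,950 + €1,778 = €33,128.

€33,128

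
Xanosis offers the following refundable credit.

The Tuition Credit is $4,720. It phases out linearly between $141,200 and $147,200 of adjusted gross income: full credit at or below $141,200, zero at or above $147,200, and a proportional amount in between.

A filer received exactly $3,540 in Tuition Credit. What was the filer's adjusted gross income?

$142,700

$3,540 is 3,540/4,720 of the full $4,720, so 1,180/4,720 of the $6,000 range has been used: income = $141,200 + $6,000 × 1,180/4,720 = $142,700.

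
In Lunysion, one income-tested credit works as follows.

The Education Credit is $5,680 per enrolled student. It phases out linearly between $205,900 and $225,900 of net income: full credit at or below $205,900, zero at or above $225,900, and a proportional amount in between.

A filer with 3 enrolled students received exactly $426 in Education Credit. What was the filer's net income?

Full credit = 3 × $5,680 = $17,040.
$426 is 426/17,040 of the full $17,040, so 16,614/17,040 of the $20,000 range has been used: income = $205,900 + $20,000 × 16,614/17,040 = $225,400.

$225,400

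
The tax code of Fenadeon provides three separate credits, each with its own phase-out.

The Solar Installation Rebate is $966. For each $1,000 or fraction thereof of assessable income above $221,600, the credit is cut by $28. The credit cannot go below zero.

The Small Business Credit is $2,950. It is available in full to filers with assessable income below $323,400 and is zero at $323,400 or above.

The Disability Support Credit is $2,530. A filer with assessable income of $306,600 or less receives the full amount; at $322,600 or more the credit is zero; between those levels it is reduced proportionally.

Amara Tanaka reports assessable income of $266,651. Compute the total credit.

Solar Installation Rebate: income exceeds $221,600 by $45,051 → 46 increments × $28 = $1,288 ≥ base, so the credit is $0.
Small Business Credit: $266,651 is below the $323,400 cutoff, so the full $2,950 applies.
Disability Support Credit: $266,651 is at or below the $306,600 threshold, so the full $2,530 applies.
Total: $0 + $2,950 + $2,530 = $5,480.

$5,480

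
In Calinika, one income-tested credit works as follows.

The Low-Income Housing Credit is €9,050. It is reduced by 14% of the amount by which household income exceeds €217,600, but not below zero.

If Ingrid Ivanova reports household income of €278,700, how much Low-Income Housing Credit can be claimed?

€496

Low-Income Housing Credit: 14% of the €61,100 excess over €217,600 is €8,554; credit = €9,050 − €8,554 = €496.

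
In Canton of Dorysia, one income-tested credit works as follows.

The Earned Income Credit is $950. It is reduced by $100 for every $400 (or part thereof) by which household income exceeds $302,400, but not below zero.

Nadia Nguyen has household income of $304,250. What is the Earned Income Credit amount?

Earned Income Credit: income exceeds $302,400 by $1,850, which is 5 full-or-partial $400 increments; reduction = 5 × $100 = $500, leaving $450.

$450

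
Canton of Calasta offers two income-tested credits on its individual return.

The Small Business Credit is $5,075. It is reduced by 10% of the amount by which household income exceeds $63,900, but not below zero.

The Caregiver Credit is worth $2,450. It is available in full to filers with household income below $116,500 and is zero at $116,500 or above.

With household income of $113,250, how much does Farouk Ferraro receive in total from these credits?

$2,590

Small Business Credit: 10% of the $49,350 excess over $63,900 is $4,935; credit = $5,075 − $4,935 = $140.
Caregiver Credit: $113,250 is below the $116,500 cutoff, so the full $2,450 applies.
Total: $140 + $2,450 = $2,590.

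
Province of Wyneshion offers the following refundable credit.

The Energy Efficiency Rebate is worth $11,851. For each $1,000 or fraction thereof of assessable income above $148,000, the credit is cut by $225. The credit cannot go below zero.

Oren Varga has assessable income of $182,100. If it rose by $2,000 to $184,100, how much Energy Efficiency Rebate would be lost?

$450

At $182,100 — income exceeds $148,000 by $34,100, which is 35 full-or-partial $1,000 increments; reduction = 35 × $225 = $7,875, leaving $3,976.
At $184,100 — income exceeds $148,000 by $36,100, which is 37 full-or-partial $1,000 increments; reduction = 37 × $225 = $8,325, leaving $3,526.
Lost: $3,976 − $3,526 = $450.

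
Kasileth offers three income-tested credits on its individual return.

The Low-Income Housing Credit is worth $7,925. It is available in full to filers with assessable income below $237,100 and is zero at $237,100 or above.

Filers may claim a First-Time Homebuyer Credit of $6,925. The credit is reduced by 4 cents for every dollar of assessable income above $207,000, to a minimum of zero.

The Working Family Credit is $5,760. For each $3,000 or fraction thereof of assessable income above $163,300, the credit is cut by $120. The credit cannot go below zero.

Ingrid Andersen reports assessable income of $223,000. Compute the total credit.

$17,570

Low-Income Housing Credit: $223,000 is below the $237,100 cutoff, so the full $7,925 applies.
First-Time Homebuyer Credit: 4% of the $16,000 excess over $207,000 is $640; credit = $6,925 − $640 = $6,285.
Working Family Credit: income exceeds $163,300 by $59,700, which is 20 full-or-partial $3,000 increments; reduction = 20 × $120 = $2,400, leaving $3,360.
Total: $7,925 + $6,285 + $3,360 = $17,570.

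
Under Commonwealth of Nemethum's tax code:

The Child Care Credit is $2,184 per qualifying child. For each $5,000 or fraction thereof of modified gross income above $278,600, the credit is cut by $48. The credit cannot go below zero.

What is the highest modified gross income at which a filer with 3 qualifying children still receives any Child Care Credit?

Full credit = 3 × $2,184 = $6,552.
After 136 increments the reduction is 136 × $48 = $6,528, leaving $24; one more increment wipes it out. Increment 136 ends at excess 136 × $5,000 = $680,000, so the highest qualifying income is $278,600 + $680,000 = $958,600.

$958,600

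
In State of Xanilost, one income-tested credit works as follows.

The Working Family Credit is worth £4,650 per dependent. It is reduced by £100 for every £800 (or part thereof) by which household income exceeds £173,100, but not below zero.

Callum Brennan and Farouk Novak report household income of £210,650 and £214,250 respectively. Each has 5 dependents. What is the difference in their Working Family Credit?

Callum (£210,650): Working Family Credit: base = 5 × £4,650 = £23,250. income exceeds £173,100 by £37,550, which is 47 full-or-partial £800 increments; reduction = 47 × £100 = £4,700, leaving £18,550.
Farouk (£214,250): Working Family Credit: base = 5 × £4,650 = £23,250. income exceeds £173,100 by £41,150, which is 52 full-or-partial £800 increments; reduction = 52 × £100 = £5,200, leaving £18,050.
Difference: |£18,550 − £18,050| = £500.

£500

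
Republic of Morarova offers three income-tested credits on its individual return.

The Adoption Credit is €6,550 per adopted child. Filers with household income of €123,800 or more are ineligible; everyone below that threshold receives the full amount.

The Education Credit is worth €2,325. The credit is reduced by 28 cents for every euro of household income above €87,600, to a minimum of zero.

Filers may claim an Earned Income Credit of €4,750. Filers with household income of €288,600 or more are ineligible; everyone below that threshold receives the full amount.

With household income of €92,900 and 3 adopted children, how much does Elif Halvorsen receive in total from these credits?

€25,241

Adoption Credit: base = 3 × €6,550 = €19,650. €92,900 is below the €123,800 cutoff, so the full €19,650 applies.
Education Credit: 28% of the €5,300 excess over €87,600 is €1,484; credit = €2,325 − €1,484 = €841.
Earned Income Credit: €92,900 is below the €288,600 cutoff, so the full €4,750 applies.
Total: €19,650 + €841 + €4,750 = €25,241.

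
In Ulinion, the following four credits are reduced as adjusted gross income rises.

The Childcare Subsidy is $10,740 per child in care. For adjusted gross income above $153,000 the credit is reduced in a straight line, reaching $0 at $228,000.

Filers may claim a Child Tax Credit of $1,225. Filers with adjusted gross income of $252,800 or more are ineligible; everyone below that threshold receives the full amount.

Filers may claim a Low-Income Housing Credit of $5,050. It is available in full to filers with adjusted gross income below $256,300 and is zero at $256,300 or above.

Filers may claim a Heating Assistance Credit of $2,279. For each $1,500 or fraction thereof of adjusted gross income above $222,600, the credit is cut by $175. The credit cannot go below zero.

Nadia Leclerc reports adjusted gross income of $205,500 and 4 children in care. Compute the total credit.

$21,442

Childcare Subsidy: base = 4 × $10,740 = $42,960. $205,500 is $52,500 into a $75,000 phase-out range, leaving 22,500/75,000 of the credit: $42,960 × 22,500/75,000 = $12,888.
Child Tax Credit: $205,500 is below the $252,800 cutoff, so the full $1,225 applies.
Low-Income Housing Credit: $205,500 is below the $256,300 cutoff, so the full $5,050 applies.
Heating Assistance Credit: $205,500 is at or below the $222,600 threshold, so the full $2,279 applies.
Total: $12,888 + $1,225 + $5,050 + $2,279 = $21,442.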